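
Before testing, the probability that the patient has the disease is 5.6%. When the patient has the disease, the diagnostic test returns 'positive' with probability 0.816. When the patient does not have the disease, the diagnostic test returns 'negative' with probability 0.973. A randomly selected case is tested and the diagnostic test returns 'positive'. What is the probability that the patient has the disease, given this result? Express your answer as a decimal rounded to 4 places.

P(H | E) ≈ 0.6419

Write H for 'the patient has the disease'. Prior odds H:¬H = 0.056/0.944 = 0.059322. For the 'positive' outcome, the likelihood ratio is 0.816/0.027 = 30.222.
Posterior odds = 0.059322 × 30.222 = 1.7928, so P(H|E) = 1.7928/(1+1.7928) = 0.6419.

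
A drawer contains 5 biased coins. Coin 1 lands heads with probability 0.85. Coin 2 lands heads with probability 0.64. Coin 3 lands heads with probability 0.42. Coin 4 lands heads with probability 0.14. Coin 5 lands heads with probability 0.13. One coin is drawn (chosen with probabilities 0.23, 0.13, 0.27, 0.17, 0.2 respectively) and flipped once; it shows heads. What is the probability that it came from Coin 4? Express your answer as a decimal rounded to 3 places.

P(heads|C1) = 0.85; P(heads|C2) = 0.64; P(heads|C3) = 0.42; P(heads|C4) = 0.14; P(heads|C5) = 0.13.
Prior × likelihood for each source: 0.23·0.85=0.1955, 0.13·0.64=0.08320, 0.27·0.42=0.1134, 0.17·0.14=0.02380, 0.2·0.13=0.02600. Summing gives P(heads) = 0.44190.
P(Coin 4 | heads) = 0.02380 / 0.44190 = 0.054.

Posterior probability ≈ 0.054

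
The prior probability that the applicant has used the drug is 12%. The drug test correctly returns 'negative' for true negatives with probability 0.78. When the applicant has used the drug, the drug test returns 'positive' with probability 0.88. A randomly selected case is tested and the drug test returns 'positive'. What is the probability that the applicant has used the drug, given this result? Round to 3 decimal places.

Let H be the event that the applicant has used the drug. P(H) = 0.12, so P(¬H) = 0.88. With E the 'positive' result, P(E|H) = 0.88 and P(E|¬H) = 0.22.
P(E) = 0.88·0.12 + 0.22·0.88 = 0.10560 + 0.19360 = 0.29920.
By Bayes' theorem, P(H|E) = 0.10560 / 0.29920 = 0.353.

P(H | E) ≈ 0.353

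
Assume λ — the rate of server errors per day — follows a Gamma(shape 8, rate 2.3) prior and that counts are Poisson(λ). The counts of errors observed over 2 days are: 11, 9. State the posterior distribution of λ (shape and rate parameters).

Posterior: Gamma(shape=28, rate=4.3)

Total count ∑xᵢ = 20 over n = 2 days.
Gamma is conjugate to the Poisson likelihood: posterior is Gamma(shape = 8+20 = 28, rate = 2.3+2 = 4.3).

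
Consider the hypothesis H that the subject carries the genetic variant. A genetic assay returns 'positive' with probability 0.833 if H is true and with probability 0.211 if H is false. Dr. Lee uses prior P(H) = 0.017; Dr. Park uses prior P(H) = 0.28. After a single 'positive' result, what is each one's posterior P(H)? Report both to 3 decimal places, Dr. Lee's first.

P('+'|H) = 0.833, P('+'|¬H) = 0.211.
Dr. Lee: numerator 0.833·0.017 = 0.014161; evidence = 0.014161+0.211·0.983 = 0.22157; posterior = 0.064.
Dr. Park: numerator 0.833·0.28 = 0.23324; evidence = 0.23324+0.211·0.72 = 0.38516; posterior = 0.606.

Dr. Lee: 0.064; Dr. Park: 0.606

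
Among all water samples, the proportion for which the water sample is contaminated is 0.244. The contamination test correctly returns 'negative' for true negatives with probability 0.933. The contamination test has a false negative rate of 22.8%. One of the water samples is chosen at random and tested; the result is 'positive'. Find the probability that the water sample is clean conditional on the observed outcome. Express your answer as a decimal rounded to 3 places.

P(¬H | E) ≈ 0.212

Let H be the event that the water sample is contaminated. P(H) = 0.244, so P(¬H) = 0.756. With E the 'positive' result, P(E|H) = 0.772 and P(E|¬H) = 0.067.
P(E) = 0.772·0.244 + 0.067·0.756 = 0.18837 + 0.050652 = 0.23902.
By Bayes' theorem, P(H|E) = 0.18837 / 0.23902 = 0.788. Hence P(¬H|E) = 1 − 0.788 = 0.212.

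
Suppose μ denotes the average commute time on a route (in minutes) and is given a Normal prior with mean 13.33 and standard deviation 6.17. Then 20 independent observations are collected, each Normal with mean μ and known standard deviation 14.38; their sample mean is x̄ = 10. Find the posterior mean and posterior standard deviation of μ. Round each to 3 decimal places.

Posterior mean ≈ 10.711; posterior SD ≈ 2.851

Prior precision 1/τ₀² = 1/6.17² = 0.0262682; data precision n/σ² = 20/14.38² = 0.0967191.
Posterior precision = 0.0262682 + 0.0967191 = 0.122987, giving posterior SD = 1/√0.122987 = 2.851.
Posterior mean = (0.0262682·13.33 + 0.0967191·10) / 0.122987 = 10.711.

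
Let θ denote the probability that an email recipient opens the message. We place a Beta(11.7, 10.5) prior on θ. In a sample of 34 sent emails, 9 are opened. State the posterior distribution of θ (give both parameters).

The binomial likelihood is conjugate to the Beta prior: with 9 successes and 25 failures, the posterior is Beta(11.7+9, 10.5+25) = Beta(20.7, 35.5).

Posterior: Beta(20.7, 35.5)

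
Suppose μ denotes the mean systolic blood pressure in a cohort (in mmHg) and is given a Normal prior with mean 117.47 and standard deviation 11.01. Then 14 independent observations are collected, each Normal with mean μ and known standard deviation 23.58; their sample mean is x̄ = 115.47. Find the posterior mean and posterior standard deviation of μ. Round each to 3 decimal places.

Prior precision 1/τ₀² = 1/11.01² = 0.00824946; data precision n/σ² = 14/23.58² = 0.0251791.
Posterior precision = 0.00824946 + 0.0251791 = 0.0334286, giving posterior SD = 1/√0.0334286 = 5.469.
Posterior mean = (0.00824946·117.47 + 0.0251791·115.47) / 0.0334286 = 115.964.

Posterior mean ≈ 115.964; posterior SD ≈ 5.469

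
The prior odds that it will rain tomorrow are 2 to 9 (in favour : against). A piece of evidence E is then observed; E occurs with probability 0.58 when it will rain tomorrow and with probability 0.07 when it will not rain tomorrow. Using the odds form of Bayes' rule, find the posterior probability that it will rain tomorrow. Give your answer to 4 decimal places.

Posterior probability ≈ 0.6480

Prior odds = 2/9 = 0.22222. In log-odds, ln(0.22222) = -1.5041.
Add log likelihood ratio: ln(8.2857) = 2.1145.
Posterior log-odds = 0.61046, so posterior odds = exp(0.61046) = 1.8413. Converting, P(H|E) = 1.8413/2.8413 = 0.6480.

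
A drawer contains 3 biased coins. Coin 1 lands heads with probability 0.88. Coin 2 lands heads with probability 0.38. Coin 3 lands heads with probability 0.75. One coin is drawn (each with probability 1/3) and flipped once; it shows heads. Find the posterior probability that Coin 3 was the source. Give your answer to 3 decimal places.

Tabulate prior·likelihood by source: [1] prior 0.333333, lik 0.88, product 0.2933; [2] prior 0.333333, lik 0.38, product 0.1267; [3] prior 0.333333, lik 0.75, product 0.2500.
Normalizing constant = 0.67000; the posterior for Coin 3 is its product over the sum, 0.2500/0.67000 = 0.373.

Posterior probability ≈ 0.373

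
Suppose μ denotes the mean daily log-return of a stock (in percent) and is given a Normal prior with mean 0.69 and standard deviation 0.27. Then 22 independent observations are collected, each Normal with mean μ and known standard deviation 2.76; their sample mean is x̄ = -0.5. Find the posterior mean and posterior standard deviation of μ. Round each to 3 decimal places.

Posterior mean ≈ 0.483; posterior SD ≈ 0.245

Prior precision 1/τ₀² = 1/0.27² = 13.7174; data precision n/σ² = 22/2.76² = 2.88805.
Posterior precision = 13.7174 + 2.88805 = 16.6055, giving posterior SD = 1/√16.6055 = 0.245.
Posterior mean = (13.7174·0.69 + 2.88805·-0.5) / 16.6055 = 0.483.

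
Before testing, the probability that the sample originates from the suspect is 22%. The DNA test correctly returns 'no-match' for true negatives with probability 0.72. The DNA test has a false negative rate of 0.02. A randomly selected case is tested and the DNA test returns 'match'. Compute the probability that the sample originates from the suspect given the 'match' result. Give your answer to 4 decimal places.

P(H | E) ≈ 0.4968

Write H for 'the sample originates from the suspect'. Prior odds H:¬H = 0.22/0.78 = 0.28205. For the 'match' outcome, the likelihood ratio is 0.98/0.28 = 3.5000.
Posterior odds = 0.28205 × 3.5000 = 0.98718, so P(H|E) = 0.98718/(1+0.98718) = 0.4968.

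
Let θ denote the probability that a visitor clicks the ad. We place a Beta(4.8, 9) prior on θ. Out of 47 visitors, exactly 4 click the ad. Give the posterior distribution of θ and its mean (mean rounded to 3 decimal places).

Observing 4 successes and 43 failures updates Beta(4.8, 9) by adding the success and failure counts to the two shape parameters: α = 4.8+4 = 8.8, β = 9+43 = 52.
E[θ | data] = 8.8/(8.8+52) = 0.145.

Posterior: Beta(8.8, 52); mean ≈ 0.145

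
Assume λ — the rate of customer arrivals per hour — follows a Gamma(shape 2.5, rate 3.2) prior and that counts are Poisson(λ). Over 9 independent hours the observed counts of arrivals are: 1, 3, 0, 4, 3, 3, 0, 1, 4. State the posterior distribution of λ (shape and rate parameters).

Posterior: Gamma(shape=21.5, rate=12.2)

Total count ∑xᵢ = 19 over n = 9 hours.
Gamma is conjugate to the Poisson likelihood: posterior is Gamma(shape = 2.5+19 = 21.5, rate = 3.2+9 = 12.2).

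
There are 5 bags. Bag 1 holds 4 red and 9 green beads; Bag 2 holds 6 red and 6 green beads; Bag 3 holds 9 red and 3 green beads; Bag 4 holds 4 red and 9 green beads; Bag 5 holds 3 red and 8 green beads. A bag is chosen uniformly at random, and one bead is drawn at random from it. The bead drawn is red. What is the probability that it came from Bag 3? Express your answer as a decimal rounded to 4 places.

Posterior probability ≈ 0.3508

P(red|Bag 1) = 0.3077; P(red|Bag 2) = 0.5; P(red|Bag 3) = 0.75; P(red|Bag 4) = 0.3077; P(red|Bag 5) = 0.2727.
Prior × likelihood for each source: 0.2·0.3077=0.06154, 0.2·0.5=0.1000, 0.2·0.75=0.1500, 0.2·0.3077=0.06154, 0.2·0.2727=0.05455. Summing gives P(red) = 0.42762.
P(Bag 3 | red) = 0.1500 / 0.42762 = 0.3508.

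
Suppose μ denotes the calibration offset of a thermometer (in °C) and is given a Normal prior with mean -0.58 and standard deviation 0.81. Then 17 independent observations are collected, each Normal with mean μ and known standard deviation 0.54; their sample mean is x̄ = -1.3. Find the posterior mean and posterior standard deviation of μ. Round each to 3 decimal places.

Posterior mean ≈ -1.282; posterior SD ≈ 0.129

With known σ, the Normal prior is conjugate. Weight on the data is w = (n/σ²)/(n/σ² + 1/τ₀²) = 58.2990/(58.2990+1.52416) = 0.97452.
Posterior mean = w·x̄ + (1−w)·μ₀ = 0.97452·-1.3 + 0.025478·-0.58 = -1.282. Posterior variance = 1/(58.2990+1.52416) = 0.0167159, so SD = 0.129.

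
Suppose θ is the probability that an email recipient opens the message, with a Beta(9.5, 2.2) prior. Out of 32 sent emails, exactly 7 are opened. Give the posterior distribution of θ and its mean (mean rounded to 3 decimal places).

Posterior: Beta(16.5, 27.2); mean ≈ 0.378

Observing 7 successes and 25 failures updates Beta(9.5, 2.2) by adding the success and failure counts to the two shape parameters: α = 9.5+7 = 16.5, β = 2.2+25 = 27.2.
Posterior mean = α/(α+β) = 16.5/43.7 = 0.378.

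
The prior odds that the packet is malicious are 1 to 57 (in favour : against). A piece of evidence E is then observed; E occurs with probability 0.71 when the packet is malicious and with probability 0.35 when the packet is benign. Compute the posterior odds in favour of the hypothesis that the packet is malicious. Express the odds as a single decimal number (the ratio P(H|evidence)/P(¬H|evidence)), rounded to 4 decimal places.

Posterior odds ≈ 0.0356

Prior odds = 1/57 = 0.017544.
Likelihood ratio for E = 0.71/0.35 = 2.0286.
Posterior odds = prior odds × LR = 0.035589.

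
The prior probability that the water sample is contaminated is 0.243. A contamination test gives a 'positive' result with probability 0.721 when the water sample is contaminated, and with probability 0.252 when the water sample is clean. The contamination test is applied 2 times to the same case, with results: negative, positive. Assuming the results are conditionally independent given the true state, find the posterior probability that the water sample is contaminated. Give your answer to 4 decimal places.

Posterior P(H) ≈ 0.2552

With H the event that the water sample is contaminated, the joint likelihood of the observed sequence is P(data|H) = 0.279·0.721 = 0.20116 and P(data|¬H) = 0.748·0.252 = 0.18850.
Bayes: P(H|data) = 0.243·0.20116 / (0.243·0.20116 + 0.757·0.18850) = 0.048882/0.19157 = 0.2552.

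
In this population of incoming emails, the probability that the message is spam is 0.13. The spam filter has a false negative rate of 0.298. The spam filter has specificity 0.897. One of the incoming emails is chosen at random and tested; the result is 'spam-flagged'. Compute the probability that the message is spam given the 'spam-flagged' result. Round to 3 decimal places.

Write H for 'the message is spam'. Prior odds H:¬H = 0.13/0.87 = 0.14943. For the 'spam-flagged' outcome, the likelihood ratio is 0.702/0.103 = 6.8155.
Posterior odds = 0.14943 × 6.8155 = 1.0184, so P(H|E) = 1.0184/(1+1.0184) = 0.505.

P(H | E) ≈ 0.505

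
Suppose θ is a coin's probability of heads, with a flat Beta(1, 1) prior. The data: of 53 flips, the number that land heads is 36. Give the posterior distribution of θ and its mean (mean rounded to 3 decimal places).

Observing 36 successes and 17 failures updates Beta(1, 1) by adding the success and failure counts to the two shape parameters: α = 1+36 = 37, β = 1+17 = 18.
E[θ | data] = 37/(37+18) = 0.673.

Posterior: Beta(37, 18); mean ≈ 0.673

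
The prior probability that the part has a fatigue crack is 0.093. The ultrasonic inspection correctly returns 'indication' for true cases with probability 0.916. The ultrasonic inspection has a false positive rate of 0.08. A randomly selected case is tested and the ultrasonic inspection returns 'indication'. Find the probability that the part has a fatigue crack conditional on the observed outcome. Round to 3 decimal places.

P(H | E) ≈ 0.540

Let H be the event that the part has a fatigue crack. P(H) = 0.093, so P(¬H) = 0.907. With E the 'indication' result, P(E|H) = 0.916 and P(E|¬H) = 0.08.
P(E) = 0.916·0.093 + 0.08·0.907 = 0.085188 + 0.072560 = 0.15775.
By Bayes' theorem, P(H|E) = 0.085188 / 0.15775 = 0.540.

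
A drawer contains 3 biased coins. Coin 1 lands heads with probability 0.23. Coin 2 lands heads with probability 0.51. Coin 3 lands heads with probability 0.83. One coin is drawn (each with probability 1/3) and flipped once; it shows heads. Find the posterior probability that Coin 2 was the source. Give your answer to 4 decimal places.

Tabulate prior·likelihood by source: [1] prior 0.333333, lik 0.23, product 0.07667; [2] prior 0.333333, lik 0.51, product 0.1700; [3] prior 0.333333, lik 0.83, product 0.2767.
Normalizing constant = 0.52333; the posterior for Coin 2 is its product over the sum, 0.1700/0.52333 = 0.3248.

Posterior probability ≈ 0.3248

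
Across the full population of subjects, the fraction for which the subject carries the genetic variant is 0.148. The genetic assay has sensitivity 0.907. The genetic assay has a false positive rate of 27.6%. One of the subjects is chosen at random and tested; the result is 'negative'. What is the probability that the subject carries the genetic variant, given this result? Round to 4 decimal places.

Let H be the event that the subject carries the genetic variant. P(H) = 0.148, so P(¬H) = 0.852. With E the 'negative' result, P(E|H) = 0.093 and P(E|¬H) = 0.724.
P(E) = 0.093·0.148 + 0.724·0.852 = 0.013764 + 0.61685 = 0.63061.
By Bayes' theorem, P(H|E) = 0.013764 / 0.63061 = 0.0218.

P(H | E) ≈ 0.0218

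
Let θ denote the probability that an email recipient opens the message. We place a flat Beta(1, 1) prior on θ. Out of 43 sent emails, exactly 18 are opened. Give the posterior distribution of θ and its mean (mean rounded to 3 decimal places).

Posterior: Beta(19, 26); mean ≈ 0.422

The binomial likelihood is conjugate to the Beta prior: with 18 successes and 25 failures, the posterior is Beta(1+18, 1+25) = Beta(19, 26).
E[θ | data] = 19/(19+26) = 0.422.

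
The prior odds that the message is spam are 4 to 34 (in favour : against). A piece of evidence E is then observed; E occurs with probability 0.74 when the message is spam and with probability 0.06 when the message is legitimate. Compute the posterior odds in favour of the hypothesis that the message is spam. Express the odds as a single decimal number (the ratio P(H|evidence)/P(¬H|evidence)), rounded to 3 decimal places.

Posterior odds ≈ 1.451

Prior odds = 4/34 = 0.11765. In log-odds, ln(0.11765) = -2.1401.
Add log likelihood ratio: ln(12.333) = 2.5123.
Posterior log-odds = 0.37224, so posterior odds = exp(0.37224) = 1.4510.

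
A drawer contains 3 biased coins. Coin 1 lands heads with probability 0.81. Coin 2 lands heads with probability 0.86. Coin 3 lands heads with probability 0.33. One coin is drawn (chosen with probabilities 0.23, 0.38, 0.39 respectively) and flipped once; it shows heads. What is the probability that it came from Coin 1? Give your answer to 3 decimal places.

Posterior probability ≈ 0.290

Tabulate prior·likelihood by source: [1] prior 0.23, lik 0.81, product 0.1863; [2] prior 0.38, lik 0.86, product 0.3268; [3] prior 0.39, lik 0.33, product 0.1287.
Normalizing constant = 0.64180; the posterior for Coin 1 is its product over the sum, 0.1863/0.64180 = 0.290.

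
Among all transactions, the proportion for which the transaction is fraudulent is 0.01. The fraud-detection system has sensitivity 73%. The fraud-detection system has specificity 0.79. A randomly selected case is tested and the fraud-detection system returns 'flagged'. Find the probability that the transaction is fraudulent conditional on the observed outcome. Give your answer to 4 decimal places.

P(H | E) ≈ 0.0339

Let H be the event that the transaction is fraudulent. P(H) = 0.01, so P(¬H) = 0.99. With E the 'flagged' result, P(E|H) = 0.73 and P(E|¬H) = 0.21.
P(E) = 0.73·0.01 + 0.21·0.99 = 0.0073000 + 0.20790 = 0.21520.
By Bayes' theorem, P(H|E) = 0.0073000 / 0.21520 = 0.0339.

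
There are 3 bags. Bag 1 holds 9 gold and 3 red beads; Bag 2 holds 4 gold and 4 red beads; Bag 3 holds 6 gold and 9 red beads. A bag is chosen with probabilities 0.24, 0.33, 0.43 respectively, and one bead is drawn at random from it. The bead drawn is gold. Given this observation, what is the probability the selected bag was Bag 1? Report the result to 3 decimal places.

Tabulate prior·likelihood by source: [1] prior 0.24, lik 0.75, product 0.1800; [2] prior 0.33, lik 0.5, product 0.1650; [3] prior 0.43, lik 0.4, product 0.1720.
Normalizing constant = 0.51700; the posterior for Bag 1 is its product over the sum, 0.1800/0.51700 = 0.348.

Posterior probability ≈ 0.348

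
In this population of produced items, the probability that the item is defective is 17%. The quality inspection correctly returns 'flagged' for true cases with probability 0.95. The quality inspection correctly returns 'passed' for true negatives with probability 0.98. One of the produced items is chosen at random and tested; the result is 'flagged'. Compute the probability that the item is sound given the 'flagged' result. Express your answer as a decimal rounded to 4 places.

P(¬H | E) ≈ 0.0932

Let H be the event that the item is defective. P(H) = 0.17, so P(¬H) = 0.83. With E the 'flagged' result, P(E|H) = 0.95 and P(E|¬H) = 0.02.
P(E) = 0.95·0.17 + 0.02·0.83 = 0.16150 + 0.016600 = 0.17810.
By Bayes' theorem, P(H|E) = 0.16150 / 0.17810 = 0.9068. Hence P(¬H|E) = 1 − 0.9068 = 0.0932.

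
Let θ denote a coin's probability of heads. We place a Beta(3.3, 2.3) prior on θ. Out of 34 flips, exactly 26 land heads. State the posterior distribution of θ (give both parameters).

Observing 26 successes and 8 failures updates Beta(3.3, 2.3) by adding the success and failure counts to the two shape parameters: α = 3.3+26 = 29.3, β = 2.3+8 = 10.3.

Posterior: Beta(29.3, 10.3)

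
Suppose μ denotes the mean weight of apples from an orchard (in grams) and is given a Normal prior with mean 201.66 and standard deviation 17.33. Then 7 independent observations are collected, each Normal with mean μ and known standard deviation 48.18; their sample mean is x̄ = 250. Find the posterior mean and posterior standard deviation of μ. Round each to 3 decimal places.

Posterior mean ≈ 224.633; posterior SD ≈ 12.554

With known σ, the Normal prior is conjugate. Weight on the data is w = (n/σ²)/(n/σ² + 1/τ₀²) = 0.00301554/(0.00301554+0.00332968) = 0.47525.
Posterior mean = w·x̄ + (1−w)·μ₀ = 0.47525·250 + 0.52475·201.66 = 224.633. Posterior variance = 1/(0.00301554+0.00332968) = 157.599, so SD = 12.554.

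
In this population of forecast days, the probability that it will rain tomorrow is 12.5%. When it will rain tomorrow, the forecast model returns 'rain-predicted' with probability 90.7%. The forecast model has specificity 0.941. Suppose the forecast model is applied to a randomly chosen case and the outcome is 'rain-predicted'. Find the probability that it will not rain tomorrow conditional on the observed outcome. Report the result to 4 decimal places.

P(¬H | E) ≈ 0.3129

Let H be the event that it will rain tomorrow. P(H) = 0.125, so P(¬H) = 0.875. With E the 'rain-predicted' result, P(E|H) = 0.907 and P(E|¬H) = 0.059.
P(E) = 0.907·0.125 + 0.059·0.875 = 0.11338 + 0.051625 = 0.16500.
By Bayes' theorem, P(H|E) = 0.11338 / 0.16500 = 0.6871. Hence P(¬H|E) = 1 − 0.6871 = 0.3129.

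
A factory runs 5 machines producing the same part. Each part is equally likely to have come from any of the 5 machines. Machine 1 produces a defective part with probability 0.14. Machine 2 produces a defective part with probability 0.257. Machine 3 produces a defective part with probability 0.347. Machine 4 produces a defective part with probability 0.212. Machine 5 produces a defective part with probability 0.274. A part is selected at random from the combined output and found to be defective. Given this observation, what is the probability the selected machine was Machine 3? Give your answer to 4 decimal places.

Posterior probability ≈ 0.2821

Tabulate prior·likelihood by source: [1] prior 0.2, lik 0.14, product 0.02800; [2] prior 0.2, lik 0.257, product 0.05140; [3] prior 0.2, lik 0.347, product 0.06940; [4] prior 0.2, lik 0.212, product 0.04240; [5] prior 0.2, lik 0.274, product 0.05480.
Normalizing constant = 0.24600; the posterior for Machine 3 is its product over the sum, 0.06940/0.24600 = 0.2821.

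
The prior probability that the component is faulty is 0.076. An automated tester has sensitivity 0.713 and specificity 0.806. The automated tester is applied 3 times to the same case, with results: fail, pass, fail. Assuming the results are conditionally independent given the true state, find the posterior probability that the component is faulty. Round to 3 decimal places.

Let H be the event that the component is faulty; start with P(H) = 0.076. P('fail'|H) = 0.713, P('fail'|¬H) = 0.194.
Update on result 1 ('fail'): P(H) ← 0.713·0.0760 / (0.713·0.0760 + 0.194·0.9240) = 0.054188/0.23344 = 0.2321.
Update on result 2 ('pass'): P(H) ← 0.287·0.2321 / (0.287·0.2321 + 0.806·0.7679) = 0.066620/0.68553 = 0.0972.
Update on result 3 ('fail'): P(H) ← 0.713·0.0972 / (0.713·0.0972 + 0.194·0.9028) = 0.069289/0.24444 = 0.2835.

Posterior P(H) ≈ 0.283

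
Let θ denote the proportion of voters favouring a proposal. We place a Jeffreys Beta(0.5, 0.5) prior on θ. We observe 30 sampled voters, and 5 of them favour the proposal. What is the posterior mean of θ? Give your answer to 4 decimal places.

Observing 5 successes and 25 failures updates Beta(0.5, 0.5) by adding the success and failure counts to the two shape parameters: α = 0.5+5 = 5.5, β = 0.5+25 = 25.5.
Posterior mean = α/(α+β) = 5.5/31 = 0.1774.

Posterior mean ≈ 0.1774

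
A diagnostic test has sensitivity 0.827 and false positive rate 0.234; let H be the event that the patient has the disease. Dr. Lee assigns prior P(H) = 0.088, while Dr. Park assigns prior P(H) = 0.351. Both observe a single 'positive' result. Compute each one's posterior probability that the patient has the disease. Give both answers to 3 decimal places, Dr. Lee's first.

P('+'|H) = 0.827, P('+'|¬H) = 0.234.
Dr. Lee: numerator 0.827·0.088 = 0.072776; evidence = 0.072776+0.234·0.912 = 0.28618; posterior = 0.254.
Dr. Park: numerator 0.827·0.351 = 0.29028; evidence = 0.29028+0.234·0.649 = 0.44214; posterior = 0.657.

Dr. Lee: 0.254; Dr. Park: 0.657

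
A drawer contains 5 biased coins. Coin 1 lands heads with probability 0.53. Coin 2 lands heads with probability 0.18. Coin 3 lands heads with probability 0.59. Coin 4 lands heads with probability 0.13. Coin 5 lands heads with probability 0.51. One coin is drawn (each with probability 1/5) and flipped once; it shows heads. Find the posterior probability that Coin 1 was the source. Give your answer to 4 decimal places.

Posterior probability ≈ 0.2732

Tabulate prior·likelihood by source: [1] prior 0.2, lik 0.53, product 0.1060; [2] prior 0.2, lik 0.18, product 0.03600; [3] prior 0.2, lik 0.59, product 0.1180; [4] prior 0.2, lik 0.13, product 0.02600; [5] prior 0.2, lik 0.51, product 0.1020.
Normalizing constant = 0.38800; the posterior for Coin 1 is its product over the sum, 0.1060/0.38800 = 0.2732.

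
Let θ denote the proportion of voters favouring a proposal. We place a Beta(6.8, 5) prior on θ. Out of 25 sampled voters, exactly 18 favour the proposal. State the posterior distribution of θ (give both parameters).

Posterior: Beta(24.8, 12)

The binomial likelihood is conjugate to the Beta prior: with 18 successes and 7 failures, the posterior is Beta(6.8+18, 5+7) = Beta(24.8, 12).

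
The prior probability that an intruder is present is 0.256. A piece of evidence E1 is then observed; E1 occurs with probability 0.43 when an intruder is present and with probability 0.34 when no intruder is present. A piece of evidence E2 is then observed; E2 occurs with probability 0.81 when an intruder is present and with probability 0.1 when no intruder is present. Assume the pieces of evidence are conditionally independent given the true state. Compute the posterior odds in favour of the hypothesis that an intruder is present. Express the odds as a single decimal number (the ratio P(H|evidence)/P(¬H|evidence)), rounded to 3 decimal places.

Posterior odds ≈ 3.525

Prior odds = 0.256/(1−0.256) = 0.34409.
Likelihood ratio for E1 = 0.43/0.34 = 1.2647.
Likelihood ratio for E2 = 0.81/0.1 = 8.1000.
Posterior odds = prior odds × LR₁ × LR₂ = 3.5249.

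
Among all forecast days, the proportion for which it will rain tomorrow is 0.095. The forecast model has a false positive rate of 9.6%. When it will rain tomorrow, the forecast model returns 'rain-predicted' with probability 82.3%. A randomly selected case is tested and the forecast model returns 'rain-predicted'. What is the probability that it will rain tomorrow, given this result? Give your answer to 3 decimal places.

P(H | E) ≈ 0.474

Let H be the event that it will rain tomorrow. P(H) = 0.095, so P(¬H) = 0.905. With E the 'rain-predicted' result, P(E|H) = 0.823 and P(E|¬H) = 0.096.
P(E) = 0.823·0.095 + 0.096·0.905 = 0.078185 + 0.086880 = 0.16506.
By Bayes' theorem, P(H|E) = 0.078185 / 0.16506 = 0.474.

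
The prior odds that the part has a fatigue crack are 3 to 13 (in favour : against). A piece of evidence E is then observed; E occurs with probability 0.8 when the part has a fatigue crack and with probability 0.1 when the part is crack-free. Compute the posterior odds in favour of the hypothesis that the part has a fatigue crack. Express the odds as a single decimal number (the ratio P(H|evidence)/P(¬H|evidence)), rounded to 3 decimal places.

Prior odds = 3/13 = 0.23077.
Likelihood ratio for E = 0.8/0.1 = 8.0000.
Posterior odds = prior odds × LR = 1.8462.

Posterior odds ≈ 1.846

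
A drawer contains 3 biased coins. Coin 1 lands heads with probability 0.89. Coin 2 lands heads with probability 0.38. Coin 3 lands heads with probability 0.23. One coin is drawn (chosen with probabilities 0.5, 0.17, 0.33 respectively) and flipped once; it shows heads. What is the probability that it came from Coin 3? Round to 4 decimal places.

Tabulate prior·likelihood by source: [1] prior 0.5, lik 0.89, product 0.4450; [2] prior 0.17, lik 0.38, product 0.06460; [3] prior 0.33, lik 0.23, product 0.07590.
Normalizing constant = 0.58550; the posterior for Coin 3 is its product over the sum, 0.07590/0.58550 = 0.1296.

Posterior probability ≈ 0.1296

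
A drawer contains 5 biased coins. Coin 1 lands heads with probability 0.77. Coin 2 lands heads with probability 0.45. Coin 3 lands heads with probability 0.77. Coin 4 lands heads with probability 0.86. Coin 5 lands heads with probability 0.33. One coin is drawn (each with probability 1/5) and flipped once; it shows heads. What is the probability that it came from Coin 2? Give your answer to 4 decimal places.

Posterior probability ≈ 0.1415

Tabulate prior·likelihood by source: [1] prior 0.2, lik 0.77, product 0.1540; [2] prior 0.2, lik 0.45, product 0.09000; [3] prior 0.2, lik 0.77, product 0.1540; [4] prior 0.2, lik 0.86, product 0.1720; [5] prior 0.2, lik 0.33, product 0.06600.
Normalizing constant = 0.63600; the posterior for Coin 2 is its product over the sum, 0.09000/0.63600 = 0.1415.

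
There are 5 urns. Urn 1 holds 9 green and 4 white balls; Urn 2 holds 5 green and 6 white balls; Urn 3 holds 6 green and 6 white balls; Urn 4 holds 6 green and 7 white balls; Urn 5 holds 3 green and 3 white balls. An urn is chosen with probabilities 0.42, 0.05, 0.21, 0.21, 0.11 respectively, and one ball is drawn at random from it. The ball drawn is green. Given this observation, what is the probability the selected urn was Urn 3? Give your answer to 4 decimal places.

Posterior probability ≈ 0.1841

P(green|Urn 1) = 0.6923; P(green|Urn 2) = 0.4545; P(green|Urn 3) = 0.5; P(green|Urn 4) = 0.4615; P(green|Urn 5) = 0.5.
Prior × likelihood for each source: 0.42·0.6923=0.2908, 0.05·0.4545=0.02273, 0.21·0.5=0.1050, 0.21·0.4615=0.09692, 0.11·0.5=0.05500. Summing gives P(green) = 0.57042.
P(Urn 3 | green) = 0.1050 / 0.57042 = 0.1841.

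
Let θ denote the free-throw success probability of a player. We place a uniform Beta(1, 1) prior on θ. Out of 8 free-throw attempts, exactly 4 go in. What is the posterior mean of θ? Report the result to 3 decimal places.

Posterior mean ≈ 0.500

Observing 4 successes and 4 failures updates Beta(1, 1) by adding the success and failure counts to the two shape parameters: α = 1+4 = 5, β = 1+4 = 5.
E[θ | data] = 5/(5+5) = 0.500.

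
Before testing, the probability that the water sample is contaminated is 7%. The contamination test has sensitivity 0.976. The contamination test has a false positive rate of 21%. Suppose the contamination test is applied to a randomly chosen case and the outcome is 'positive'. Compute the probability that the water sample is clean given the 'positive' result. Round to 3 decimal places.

P(¬H | E) ≈ 0.741

Let H be the event that the water sample is contaminated. P(H) = 0.07, so P(¬H) = 0.93. With E the 'positive' result, P(E|H) = 0.976 and P(E|¬H) = 0.21.
P(E) = 0.976·0.07 + 0.21·0.93 = 0.068320 + 0.19530 = 0.26362.
By Bayes' theorem, P(H|E) = 0.068320 / 0.26362 = 0.259. Hence P(¬H|E) = 1 − 0.259 = 0.741.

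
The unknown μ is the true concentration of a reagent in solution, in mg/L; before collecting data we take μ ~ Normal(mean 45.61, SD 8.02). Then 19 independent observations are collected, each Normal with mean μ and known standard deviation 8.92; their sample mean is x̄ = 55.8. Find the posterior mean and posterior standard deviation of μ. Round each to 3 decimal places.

With known σ, the Normal prior is conjugate. Weight on the data is w = (n/σ²)/(n/σ² + 1/τ₀²) = 0.238794/(0.238794+0.0155472) = 0.93887.
Posterior mean = w·x̄ + (1−w)·μ₀ = 0.93887·55.8 + 0.061127·45.61 = 55.177. Posterior variance = 1/(0.238794+0.0155472) = 3.93172, so SD = 1.983.

Posterior mean ≈ 55.177; posterior SD ≈ 1.983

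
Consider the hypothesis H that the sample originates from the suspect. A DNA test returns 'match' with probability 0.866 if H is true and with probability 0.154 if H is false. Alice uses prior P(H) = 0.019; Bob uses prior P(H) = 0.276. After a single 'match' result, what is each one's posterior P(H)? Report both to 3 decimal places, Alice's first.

Alice: 0.098; Bob: 0.682

The likelihood ratio for a 'match' result is 0.866/0.154 = 5.6234.
Alice: prior odds 0.019/0.981 = 0.019368; posterior odds 0.10891; posterior probability 0.098.
Bob: prior odds 0.276/0.724 = 0.38122; posterior odds 2.1437; posterior probability 0.682.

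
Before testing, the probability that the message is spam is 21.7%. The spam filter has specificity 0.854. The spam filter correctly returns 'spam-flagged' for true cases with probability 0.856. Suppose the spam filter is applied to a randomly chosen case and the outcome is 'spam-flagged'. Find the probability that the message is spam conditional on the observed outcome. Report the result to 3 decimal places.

P(H | E) ≈ 0.619

Write H for 'the message is spam'. Prior odds H:¬H = 0.217/0.783 = 0.27714. For the 'spam-flagged' outcome, the likelihood ratio is 0.856/0.146 = 5.8630.
Posterior odds = 0.27714 × 5.8630 = 1.6249, so P(H|E) = 1.6249/(1+1.6249) = 0.619.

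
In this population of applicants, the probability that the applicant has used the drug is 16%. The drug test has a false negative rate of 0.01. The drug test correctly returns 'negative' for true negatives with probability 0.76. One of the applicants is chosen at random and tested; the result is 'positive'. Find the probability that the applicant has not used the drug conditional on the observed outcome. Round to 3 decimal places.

Let H be the event that the applicant has used the drug. P(H) = 0.16, so P(¬H) = 0.84. With E the 'positive' result, P(E|H) = 0.99 and P(E|¬H) = 0.24.
P(E) = 0.99·0.16 + 0.24·0.84 = 0.15840 + 0.20160 = 0.36000.
By Bayes' theorem, P(H|E) = 0.15840 / 0.36000 = 0.440. Hence P(¬H|E) = 1 − 0.440 = 0.560.

P(¬H | E) ≈ 0.560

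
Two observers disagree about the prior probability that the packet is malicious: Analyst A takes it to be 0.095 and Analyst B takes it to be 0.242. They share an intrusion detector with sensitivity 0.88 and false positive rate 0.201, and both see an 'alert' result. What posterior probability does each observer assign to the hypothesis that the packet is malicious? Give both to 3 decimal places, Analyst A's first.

The likelihood ratio for an 'alert' result is 0.88/0.201 = 4.3781.
Analyst A: prior odds 0.095/0.905 = 0.10497; posterior odds 0.45958; posterior probability 0.315.
Analyst B: prior odds 0.242/0.758 = 0.31926; posterior odds 1.3978; posterior probability 0.583.

Analyst A: 0.315; Analyst B: 0.583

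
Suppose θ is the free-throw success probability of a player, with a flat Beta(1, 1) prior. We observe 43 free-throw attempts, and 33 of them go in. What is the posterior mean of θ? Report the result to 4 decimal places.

The binomial likelihood is conjugate to the Beta prior: with 33 successes and 10 failures, the posterior is Beta(1+33, 1+10) = Beta(34, 11).
Posterior mean = α/(α+β) = 34/45 = 0.7556.

Posterior mean ≈ 0.7556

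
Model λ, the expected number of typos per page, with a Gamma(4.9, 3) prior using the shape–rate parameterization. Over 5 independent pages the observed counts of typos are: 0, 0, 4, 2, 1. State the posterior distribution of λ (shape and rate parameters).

Posterior: Gamma(shape=11.9, rate=8)

The Poisson likelihood adds the total count to the shape and the number of exposure periods to the rate. Here ∑xᵢ = 7 and n = 5, so shape 4.9→11.9 and rate 3→8.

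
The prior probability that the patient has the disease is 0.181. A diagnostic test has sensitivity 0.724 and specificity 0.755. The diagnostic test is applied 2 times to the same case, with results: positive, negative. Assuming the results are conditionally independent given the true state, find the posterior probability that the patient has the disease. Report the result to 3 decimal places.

With H the event that the patient has the disease, the joint likelihood of the observed sequence is P(data|H) = 0.724·0.276 = 0.19982 and P(data|¬H) = 0.245·0.755 = 0.18498.
Bayes: P(H|data) = 0.181·0.19982 / (0.181·0.19982 + 0.819·0.18498) = 0.036168/0.18766 = 0.1927.

Posterior P(H) ≈ 0.193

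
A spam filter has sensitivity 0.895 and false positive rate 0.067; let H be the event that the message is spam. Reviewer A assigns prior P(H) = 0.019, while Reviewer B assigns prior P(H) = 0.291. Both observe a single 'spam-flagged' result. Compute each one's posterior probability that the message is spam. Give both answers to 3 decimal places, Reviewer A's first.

P('+'|H) = 0.895, P('+'|¬H) = 0.067.
Reviewer A: numerator 0.895·0.019 = 0.017005; evidence = 0.017005+0.067·0.981 = 0.082732; posterior = 0.206.
Reviewer B: numerator 0.895·0.291 = 0.26044; evidence = 0.26044+0.067·0.709 = 0.30795; posterior = 0.846.

Reviewer A: 0.206; Reviewer B: 0.846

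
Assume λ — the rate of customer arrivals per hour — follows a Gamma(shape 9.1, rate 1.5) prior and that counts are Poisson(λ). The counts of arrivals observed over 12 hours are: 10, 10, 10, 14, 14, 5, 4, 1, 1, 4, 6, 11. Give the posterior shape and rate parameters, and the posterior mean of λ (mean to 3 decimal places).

Posterior: Gamma(shape=99.1, rate=13.5); mean ≈ 7.341

Total count ∑xᵢ = 90 over n = 12 hours.
Gamma is conjugate to the Poisson likelihood: posterior is Gamma(shape = 9.1+90 = 99.1, rate = 1.5+12 = 13.5).
Posterior mean = shape/rate = 99.1/13.5 = 7.341.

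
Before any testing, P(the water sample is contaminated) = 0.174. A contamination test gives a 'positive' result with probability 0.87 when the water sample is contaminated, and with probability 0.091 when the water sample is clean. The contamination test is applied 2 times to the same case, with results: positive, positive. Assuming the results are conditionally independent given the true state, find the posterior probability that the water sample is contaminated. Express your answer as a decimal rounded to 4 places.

Let H be the event that the water sample is contaminated; start with P(H) = 0.174. P('positive'|H) = 0.87, P('positive'|¬H) = 0.091.
Update on result 1 ('positive'): P(H) ← 0.87·0.1740 / (0.87·0.1740 + 0.091·0.8260) = 0.15138/0.22655 = 0.6682.
Update on result 2 ('positive'): P(H) ← 0.87·0.6682 / (0.87·0.6682 + 0.091·0.3318) = 0.58134/0.61153 = 0.9506.

Posterior P(H) ≈ 0.9506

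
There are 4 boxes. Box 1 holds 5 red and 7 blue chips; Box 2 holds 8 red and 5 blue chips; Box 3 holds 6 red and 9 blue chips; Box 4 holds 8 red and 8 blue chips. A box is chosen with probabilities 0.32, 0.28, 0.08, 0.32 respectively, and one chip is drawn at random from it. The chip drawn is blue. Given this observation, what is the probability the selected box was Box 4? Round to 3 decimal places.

Posterior probability ≈ 0.318

P(blue|Box 1) = 0.5833; P(blue|Box 2) = 0.3846; P(blue|Box 3) = 0.6; P(blue|Box 4) = 0.5.
Prior × likelihood for each source: 0.32·0.5833=0.1867, 0.28·0.3846=0.1077, 0.08·0.6=0.04800, 0.32·0.5=0.1600. Summing gives P(blue) = 0.50236.
P(Box 4 | blue) = 0.1600 / 0.50236 = 0.318.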